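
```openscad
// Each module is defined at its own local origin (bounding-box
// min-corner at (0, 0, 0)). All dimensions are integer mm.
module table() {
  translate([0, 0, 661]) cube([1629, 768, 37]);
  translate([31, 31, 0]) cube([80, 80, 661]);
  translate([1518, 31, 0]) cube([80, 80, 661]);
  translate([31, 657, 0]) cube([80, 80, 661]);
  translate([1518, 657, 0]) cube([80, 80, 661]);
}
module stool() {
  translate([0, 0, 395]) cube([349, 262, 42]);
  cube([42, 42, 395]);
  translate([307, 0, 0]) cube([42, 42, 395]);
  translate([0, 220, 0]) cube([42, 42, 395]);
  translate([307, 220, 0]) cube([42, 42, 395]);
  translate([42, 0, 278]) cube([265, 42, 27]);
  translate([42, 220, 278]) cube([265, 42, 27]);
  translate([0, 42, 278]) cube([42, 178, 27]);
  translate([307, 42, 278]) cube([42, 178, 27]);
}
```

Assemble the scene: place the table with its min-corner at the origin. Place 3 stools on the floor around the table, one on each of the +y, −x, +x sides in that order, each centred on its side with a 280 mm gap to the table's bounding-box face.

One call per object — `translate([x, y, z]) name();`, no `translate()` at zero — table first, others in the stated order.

table();
translate([640, 1048, 0]) stool();
translate([-629, 253, 0]) stool();
translate([1909, 253, 0]) stool();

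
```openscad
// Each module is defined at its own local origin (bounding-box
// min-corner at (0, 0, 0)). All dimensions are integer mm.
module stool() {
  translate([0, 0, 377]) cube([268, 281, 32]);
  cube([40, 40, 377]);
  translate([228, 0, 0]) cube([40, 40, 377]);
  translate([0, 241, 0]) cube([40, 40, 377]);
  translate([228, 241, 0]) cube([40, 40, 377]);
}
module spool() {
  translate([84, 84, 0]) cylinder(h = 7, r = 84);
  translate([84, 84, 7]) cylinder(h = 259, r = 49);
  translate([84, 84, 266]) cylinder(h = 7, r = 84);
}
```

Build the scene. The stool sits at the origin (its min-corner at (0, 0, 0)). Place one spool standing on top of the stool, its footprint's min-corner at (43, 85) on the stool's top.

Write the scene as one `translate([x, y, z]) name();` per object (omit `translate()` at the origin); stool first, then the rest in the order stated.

stool();
translate([43, 85, 409]) spool();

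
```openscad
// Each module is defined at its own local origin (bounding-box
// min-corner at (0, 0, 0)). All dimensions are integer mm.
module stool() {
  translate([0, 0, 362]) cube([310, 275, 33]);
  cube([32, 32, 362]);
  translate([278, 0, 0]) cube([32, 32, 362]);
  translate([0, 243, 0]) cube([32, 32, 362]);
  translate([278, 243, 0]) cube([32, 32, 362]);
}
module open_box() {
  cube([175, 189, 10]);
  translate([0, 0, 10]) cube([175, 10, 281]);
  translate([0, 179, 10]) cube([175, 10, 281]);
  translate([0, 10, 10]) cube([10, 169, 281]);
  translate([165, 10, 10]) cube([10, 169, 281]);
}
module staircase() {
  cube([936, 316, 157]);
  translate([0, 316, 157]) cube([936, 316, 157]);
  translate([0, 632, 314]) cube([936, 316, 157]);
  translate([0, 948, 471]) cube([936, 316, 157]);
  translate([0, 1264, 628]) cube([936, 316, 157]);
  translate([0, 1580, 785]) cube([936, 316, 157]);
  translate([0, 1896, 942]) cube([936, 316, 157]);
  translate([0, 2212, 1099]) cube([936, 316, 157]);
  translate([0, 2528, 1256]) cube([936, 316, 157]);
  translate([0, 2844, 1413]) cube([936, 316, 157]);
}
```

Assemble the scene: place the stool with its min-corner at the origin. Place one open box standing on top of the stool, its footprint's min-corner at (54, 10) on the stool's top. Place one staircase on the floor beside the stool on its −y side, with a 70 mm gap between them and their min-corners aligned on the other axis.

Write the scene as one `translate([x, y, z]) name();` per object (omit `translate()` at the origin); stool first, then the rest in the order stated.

stool();
translate([54, 10, 395]) open_box();
translate([0, -3230, 0]) staircase();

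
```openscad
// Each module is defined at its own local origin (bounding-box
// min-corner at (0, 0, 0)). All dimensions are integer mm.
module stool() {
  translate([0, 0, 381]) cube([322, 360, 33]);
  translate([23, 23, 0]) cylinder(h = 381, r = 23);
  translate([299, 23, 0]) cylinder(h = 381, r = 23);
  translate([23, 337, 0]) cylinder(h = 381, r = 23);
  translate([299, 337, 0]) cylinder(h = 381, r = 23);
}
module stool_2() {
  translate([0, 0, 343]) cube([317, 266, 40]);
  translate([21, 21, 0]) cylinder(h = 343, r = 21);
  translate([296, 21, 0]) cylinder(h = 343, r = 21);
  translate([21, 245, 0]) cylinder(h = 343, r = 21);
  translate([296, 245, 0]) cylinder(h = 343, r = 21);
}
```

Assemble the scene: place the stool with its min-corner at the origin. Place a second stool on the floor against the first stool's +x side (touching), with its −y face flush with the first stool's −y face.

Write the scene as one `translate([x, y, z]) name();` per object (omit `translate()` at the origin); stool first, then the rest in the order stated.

stool();
translate([322, 0, 0]) stool_2();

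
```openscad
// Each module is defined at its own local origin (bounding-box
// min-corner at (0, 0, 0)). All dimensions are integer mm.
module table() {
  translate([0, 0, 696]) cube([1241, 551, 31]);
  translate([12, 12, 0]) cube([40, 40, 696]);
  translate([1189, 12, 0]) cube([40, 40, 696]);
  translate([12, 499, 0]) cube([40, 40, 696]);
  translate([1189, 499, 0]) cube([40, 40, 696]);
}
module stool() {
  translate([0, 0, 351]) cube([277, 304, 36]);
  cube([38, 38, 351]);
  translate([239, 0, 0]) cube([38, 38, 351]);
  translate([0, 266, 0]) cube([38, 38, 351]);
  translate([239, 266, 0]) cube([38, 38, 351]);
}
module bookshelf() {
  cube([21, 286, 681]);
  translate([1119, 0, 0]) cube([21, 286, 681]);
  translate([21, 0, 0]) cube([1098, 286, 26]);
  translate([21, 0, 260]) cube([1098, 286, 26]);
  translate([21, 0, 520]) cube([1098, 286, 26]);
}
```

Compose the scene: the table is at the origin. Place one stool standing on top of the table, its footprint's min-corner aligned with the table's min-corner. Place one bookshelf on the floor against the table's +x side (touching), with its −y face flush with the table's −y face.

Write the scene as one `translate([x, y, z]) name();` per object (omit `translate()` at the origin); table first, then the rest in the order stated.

table();
translate([0, 0, 727]) stool();
translate([1241, 0, 0]) bookshelf();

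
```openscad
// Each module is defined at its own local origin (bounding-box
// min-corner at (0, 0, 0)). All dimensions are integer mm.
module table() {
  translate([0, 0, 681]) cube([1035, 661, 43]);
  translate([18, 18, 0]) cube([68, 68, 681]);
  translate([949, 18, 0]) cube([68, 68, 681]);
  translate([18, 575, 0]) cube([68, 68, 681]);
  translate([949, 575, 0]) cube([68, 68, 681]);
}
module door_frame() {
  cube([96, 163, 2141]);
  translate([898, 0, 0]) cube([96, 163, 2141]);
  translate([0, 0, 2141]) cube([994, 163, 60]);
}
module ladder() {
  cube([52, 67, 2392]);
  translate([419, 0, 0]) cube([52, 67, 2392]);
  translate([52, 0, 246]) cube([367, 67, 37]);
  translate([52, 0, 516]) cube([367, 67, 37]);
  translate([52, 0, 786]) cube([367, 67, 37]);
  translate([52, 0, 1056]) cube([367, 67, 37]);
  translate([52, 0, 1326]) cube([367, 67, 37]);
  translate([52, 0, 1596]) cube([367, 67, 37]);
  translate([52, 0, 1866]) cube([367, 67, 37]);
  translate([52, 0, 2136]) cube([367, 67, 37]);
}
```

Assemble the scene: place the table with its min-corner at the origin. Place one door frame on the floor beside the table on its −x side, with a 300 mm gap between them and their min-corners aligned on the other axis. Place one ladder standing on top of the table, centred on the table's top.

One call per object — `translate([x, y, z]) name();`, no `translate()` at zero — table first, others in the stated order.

table();
translate([-1294, 0, 0]) door_frame();
translate([282, 297, 724]) ladder();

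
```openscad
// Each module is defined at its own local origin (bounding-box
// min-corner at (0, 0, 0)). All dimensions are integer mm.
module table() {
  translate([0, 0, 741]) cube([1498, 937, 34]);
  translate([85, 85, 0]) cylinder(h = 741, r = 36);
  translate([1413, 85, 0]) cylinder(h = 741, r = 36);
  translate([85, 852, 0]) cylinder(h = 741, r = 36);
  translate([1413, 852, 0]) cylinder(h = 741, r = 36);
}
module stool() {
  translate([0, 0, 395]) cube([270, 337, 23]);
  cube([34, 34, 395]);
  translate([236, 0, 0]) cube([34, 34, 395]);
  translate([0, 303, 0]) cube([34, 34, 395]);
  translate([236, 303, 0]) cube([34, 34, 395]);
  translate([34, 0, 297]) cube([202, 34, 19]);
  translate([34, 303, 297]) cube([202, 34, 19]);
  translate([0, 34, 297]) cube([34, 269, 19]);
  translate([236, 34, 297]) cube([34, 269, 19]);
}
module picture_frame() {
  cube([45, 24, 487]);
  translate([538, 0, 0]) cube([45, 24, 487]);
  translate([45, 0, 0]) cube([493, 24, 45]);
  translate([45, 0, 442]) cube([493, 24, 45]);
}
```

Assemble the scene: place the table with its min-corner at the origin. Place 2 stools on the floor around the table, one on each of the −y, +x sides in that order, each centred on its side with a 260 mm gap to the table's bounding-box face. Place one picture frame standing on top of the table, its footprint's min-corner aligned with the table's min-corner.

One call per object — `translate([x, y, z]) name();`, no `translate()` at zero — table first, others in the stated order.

table();
translate([614, -597, 0]) stool();
translate([1758, 300, 0]) stool();
translate([0, 0, 775]) picture_frame();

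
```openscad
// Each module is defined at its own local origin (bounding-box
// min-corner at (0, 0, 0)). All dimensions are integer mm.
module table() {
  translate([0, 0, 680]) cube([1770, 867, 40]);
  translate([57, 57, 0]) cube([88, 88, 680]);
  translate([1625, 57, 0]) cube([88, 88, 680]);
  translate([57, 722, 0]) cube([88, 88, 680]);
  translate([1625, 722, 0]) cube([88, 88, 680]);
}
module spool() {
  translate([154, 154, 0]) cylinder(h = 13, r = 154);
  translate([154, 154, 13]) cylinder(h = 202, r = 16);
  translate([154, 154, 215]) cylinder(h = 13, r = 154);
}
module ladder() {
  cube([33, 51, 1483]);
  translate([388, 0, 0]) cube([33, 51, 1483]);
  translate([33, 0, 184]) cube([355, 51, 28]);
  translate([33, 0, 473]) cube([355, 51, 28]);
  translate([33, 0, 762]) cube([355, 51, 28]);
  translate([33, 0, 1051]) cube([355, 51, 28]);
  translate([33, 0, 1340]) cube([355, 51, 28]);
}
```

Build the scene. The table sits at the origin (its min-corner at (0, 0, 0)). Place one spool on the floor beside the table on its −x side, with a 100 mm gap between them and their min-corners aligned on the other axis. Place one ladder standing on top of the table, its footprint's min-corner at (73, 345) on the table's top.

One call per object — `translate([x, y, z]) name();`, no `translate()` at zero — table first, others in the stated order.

table();
translate([-408, 0, 0]) spool();
translate([73, 345, 720]) ladder();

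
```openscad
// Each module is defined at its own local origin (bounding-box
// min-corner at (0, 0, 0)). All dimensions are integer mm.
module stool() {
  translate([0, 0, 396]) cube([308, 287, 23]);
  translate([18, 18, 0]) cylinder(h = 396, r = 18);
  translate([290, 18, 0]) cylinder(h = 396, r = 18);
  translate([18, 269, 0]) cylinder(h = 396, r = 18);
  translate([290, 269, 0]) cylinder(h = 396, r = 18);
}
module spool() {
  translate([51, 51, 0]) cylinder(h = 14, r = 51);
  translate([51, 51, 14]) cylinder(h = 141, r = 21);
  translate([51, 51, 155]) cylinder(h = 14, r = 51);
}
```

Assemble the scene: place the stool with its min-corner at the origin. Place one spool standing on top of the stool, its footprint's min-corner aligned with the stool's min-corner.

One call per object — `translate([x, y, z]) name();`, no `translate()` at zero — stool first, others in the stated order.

stool();
translate([0, 0, 419]) spool();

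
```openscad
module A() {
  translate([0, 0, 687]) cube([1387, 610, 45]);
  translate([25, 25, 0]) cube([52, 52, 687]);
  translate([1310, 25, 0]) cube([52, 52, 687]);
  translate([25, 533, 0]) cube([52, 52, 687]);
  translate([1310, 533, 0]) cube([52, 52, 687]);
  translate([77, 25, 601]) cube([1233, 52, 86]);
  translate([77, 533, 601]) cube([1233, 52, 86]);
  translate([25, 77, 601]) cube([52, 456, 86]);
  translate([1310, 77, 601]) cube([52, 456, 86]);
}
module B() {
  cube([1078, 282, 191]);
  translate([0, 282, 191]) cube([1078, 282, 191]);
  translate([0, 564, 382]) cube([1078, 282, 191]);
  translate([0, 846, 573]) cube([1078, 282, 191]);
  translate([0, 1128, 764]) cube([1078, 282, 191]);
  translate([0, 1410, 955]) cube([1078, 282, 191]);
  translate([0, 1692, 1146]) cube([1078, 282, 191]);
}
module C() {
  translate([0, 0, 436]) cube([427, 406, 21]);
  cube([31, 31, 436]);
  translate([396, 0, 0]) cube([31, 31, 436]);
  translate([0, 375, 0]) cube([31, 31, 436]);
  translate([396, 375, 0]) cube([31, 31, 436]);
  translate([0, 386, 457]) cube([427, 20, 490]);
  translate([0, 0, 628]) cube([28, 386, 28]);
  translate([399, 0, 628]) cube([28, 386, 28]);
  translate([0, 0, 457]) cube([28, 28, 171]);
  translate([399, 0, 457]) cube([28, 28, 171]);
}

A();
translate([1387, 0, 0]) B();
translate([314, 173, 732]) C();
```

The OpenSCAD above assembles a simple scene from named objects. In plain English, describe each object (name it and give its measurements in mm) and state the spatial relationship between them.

A is a table with a 1387×610 mm rectangular top, 45 mm thick, top surface at z = 732 mm, supported by four 52×52 mm square legs, each inset 25 mm from the nearest pair of top edges, running from the floor. Four apron rails, 52 mm thick and 86 mm tall, run between adjacent legs with their top edges flush with the underside of the top and their outer faces flush with the legs' outer faces.

B is a run of 7 identical solid stair steps. Each tread is 1078×282 mm and each step block is 191 mm high. Step 1 rests on the floor; step k is offset from step 1 by (k−1)×282 mm in y and (k−1)×191 mm in z.

C is a chair: 427×406 mm seat, 21 mm thick, top at z = 457 mm, on four 31 mm square corner legs flush with the seat edges. A 20 mm thick backrest slab spans the full seat width, extending 490 mm above the seat top, its back face flush with the seat's +y edge. Two armrests of 28×28 mm section run along each side from the seat's front edge to the front of the backrest, top faces 199 mm above the seat top and outer faces flush with the seat's x-edges; a 28×28 mm post under the front of each armrest stands on the seat at the front corner.

The staircase is against the table's +x side, with their −y faces flush. The chair is on top of the table.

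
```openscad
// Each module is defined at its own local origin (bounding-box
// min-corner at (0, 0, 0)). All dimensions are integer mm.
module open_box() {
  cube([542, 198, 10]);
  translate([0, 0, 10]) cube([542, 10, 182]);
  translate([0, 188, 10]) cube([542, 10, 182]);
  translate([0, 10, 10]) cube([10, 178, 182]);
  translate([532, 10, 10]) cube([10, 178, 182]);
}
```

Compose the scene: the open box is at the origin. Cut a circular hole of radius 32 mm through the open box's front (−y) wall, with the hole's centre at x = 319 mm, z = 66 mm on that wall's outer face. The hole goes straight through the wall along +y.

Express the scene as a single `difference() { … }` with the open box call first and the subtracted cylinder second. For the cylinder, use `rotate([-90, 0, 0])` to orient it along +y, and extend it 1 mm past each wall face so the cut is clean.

difference() {
  open_box();
  translate([319, -1, 66]) rotate([-90, 0, 0]) cylinder(h = 12, r = 32);
}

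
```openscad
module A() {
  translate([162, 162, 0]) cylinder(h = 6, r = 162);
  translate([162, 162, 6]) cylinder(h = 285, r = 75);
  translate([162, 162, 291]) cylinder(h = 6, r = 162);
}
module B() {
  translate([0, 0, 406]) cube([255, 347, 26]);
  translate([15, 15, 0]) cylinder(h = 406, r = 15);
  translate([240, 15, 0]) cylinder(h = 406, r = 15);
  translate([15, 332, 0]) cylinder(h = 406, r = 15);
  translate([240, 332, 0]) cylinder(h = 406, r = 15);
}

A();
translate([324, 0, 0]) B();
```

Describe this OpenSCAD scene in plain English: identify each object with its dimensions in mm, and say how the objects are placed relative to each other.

A is a spool: two coaxial disc flanges of radius 162 mm and thickness 6 mm, joined by a core cylinder of radius 75 mm and height 285 mm. The lower flange rests on z = 0 and the three cylinders share a vertical axis.

B is a four-legged stool. The seat is a 255×347×26 mm slab whose top surface is at z = 432 mm; four round legs, each 30 mm in diameter, run from the floor (z = 0) to the underside of the seat, each leg's axis is inset half a diameter from the nearest pair of seat edges (so the leg's bounding box is flush with the corner).

The stool is against the spool's +x side, with their −y faces flush.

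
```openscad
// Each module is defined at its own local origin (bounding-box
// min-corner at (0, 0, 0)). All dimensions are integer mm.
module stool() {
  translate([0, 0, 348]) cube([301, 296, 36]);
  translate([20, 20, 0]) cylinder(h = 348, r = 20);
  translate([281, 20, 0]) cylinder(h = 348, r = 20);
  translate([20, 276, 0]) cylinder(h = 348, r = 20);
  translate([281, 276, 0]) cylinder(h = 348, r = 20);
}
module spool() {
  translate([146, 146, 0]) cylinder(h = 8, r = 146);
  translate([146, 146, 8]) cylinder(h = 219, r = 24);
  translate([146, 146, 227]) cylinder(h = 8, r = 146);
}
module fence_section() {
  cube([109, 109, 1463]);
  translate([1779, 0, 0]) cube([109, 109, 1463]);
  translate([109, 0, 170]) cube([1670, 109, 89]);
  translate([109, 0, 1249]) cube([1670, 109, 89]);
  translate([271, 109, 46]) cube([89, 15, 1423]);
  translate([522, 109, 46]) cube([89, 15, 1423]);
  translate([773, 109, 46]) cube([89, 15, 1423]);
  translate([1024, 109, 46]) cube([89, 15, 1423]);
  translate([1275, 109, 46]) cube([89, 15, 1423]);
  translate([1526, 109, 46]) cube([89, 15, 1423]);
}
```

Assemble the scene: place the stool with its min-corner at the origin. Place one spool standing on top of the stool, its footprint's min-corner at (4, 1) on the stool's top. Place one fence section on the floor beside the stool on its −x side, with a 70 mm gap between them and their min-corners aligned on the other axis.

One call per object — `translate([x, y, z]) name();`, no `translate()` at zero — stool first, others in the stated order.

stool();
translate([4, 1, 384]) spool();
translate([-1958, 0, 0]) fence_section();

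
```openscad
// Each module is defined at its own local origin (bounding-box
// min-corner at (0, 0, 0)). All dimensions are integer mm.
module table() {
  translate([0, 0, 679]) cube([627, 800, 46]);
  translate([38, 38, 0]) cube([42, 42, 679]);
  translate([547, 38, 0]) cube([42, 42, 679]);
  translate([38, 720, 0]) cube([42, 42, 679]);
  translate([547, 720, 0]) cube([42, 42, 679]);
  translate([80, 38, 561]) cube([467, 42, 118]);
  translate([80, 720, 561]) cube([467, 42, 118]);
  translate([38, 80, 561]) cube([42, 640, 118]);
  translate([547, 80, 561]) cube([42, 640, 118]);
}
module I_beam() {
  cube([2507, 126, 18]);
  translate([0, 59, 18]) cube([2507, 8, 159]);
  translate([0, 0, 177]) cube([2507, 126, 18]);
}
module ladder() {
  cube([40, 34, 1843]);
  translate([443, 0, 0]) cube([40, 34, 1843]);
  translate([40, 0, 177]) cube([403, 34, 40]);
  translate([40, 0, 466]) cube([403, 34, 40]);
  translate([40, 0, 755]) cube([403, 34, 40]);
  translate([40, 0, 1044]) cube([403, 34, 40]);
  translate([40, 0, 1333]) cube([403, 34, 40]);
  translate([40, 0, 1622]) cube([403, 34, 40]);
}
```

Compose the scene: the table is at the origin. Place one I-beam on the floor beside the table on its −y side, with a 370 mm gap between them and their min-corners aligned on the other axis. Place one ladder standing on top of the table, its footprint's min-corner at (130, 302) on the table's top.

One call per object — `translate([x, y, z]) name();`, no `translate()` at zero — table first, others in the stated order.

table();
translate([0, -496, 0]) I_beam();
translate([130, 302, 725]) ladder();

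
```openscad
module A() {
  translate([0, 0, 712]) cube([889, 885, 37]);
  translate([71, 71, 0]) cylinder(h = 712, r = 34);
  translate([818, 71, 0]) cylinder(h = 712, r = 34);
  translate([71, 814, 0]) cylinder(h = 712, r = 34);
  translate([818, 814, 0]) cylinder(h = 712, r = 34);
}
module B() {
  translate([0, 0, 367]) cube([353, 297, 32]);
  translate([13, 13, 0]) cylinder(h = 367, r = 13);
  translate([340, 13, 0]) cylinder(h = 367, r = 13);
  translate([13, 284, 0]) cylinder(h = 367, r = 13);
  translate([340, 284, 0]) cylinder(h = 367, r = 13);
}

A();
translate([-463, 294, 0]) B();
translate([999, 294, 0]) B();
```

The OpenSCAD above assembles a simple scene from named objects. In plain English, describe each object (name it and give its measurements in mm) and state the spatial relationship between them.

A is a table with a 889×885 mm rectangular top, 37 mm thick, top surface at z = 749 mm, supported by four round legs of 68 mm diameter, each leg's bounding box inset 37 mm from the nearest pair of top edges, running from the floor.

B is a four-legged stool. The seat is 353×297 mm, 32 mm thick, top at z = 399 mm. It stands on four round legs, each 26 mm in diameter, from z = 0 to the seat underside, each leg's axis is inset half a diameter from the nearest pair of seat edges (so the leg's bounding box is flush with the corner).

Two stools sit around the table at the −x, +x sides.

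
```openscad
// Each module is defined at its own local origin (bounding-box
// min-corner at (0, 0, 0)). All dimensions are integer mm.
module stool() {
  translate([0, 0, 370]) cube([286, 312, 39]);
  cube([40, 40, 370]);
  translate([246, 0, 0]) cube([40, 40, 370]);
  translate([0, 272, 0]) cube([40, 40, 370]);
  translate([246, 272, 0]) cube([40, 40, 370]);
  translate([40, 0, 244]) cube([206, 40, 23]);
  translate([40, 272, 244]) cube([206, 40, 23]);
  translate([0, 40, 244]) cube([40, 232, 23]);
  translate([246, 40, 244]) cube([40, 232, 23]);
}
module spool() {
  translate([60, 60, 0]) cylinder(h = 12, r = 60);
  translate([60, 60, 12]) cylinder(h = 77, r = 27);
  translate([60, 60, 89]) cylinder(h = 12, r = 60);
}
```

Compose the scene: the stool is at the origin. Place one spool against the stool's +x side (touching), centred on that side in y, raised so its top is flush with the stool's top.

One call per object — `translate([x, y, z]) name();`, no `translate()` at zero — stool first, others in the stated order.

stool();
translate([286, 96, 308]) spool();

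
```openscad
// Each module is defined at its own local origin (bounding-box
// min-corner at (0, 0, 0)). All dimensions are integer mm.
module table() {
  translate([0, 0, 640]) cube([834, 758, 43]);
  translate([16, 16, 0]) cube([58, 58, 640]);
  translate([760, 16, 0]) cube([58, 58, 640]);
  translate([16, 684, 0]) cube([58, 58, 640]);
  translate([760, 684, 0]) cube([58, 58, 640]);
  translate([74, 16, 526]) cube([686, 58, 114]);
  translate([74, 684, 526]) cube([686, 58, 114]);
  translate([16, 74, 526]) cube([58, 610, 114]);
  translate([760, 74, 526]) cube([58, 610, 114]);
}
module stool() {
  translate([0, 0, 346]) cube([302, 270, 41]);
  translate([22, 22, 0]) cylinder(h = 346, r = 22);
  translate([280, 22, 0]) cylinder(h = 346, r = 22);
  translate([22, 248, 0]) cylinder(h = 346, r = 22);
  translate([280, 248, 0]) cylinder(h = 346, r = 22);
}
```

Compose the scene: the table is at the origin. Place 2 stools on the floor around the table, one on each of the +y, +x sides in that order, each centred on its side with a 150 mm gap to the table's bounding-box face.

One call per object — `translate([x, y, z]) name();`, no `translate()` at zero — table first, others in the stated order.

table();
translate([266, 908, 0]) stool();
translate([984, 244, 0]) stool();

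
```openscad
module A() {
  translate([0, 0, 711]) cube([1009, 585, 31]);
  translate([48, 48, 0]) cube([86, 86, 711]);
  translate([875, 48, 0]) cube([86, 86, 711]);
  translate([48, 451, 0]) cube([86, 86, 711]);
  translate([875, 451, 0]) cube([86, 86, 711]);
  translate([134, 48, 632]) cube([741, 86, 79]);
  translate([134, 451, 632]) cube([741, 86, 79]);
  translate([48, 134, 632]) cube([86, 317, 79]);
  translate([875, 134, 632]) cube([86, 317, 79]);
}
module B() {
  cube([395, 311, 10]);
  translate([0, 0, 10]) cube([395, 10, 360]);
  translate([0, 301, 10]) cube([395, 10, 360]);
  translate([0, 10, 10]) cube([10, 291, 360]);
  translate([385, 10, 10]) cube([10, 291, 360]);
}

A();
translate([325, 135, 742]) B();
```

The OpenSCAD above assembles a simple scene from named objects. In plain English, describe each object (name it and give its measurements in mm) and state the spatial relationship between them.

A is a rectangular dining table. The top is 1009×585×31 mm with its upper surface at z = 742 mm. It stands on four 86×86 mm square legs, each inset 48 mm from the nearest pair of top edges, running from the floor to the underside of the top. Four apron rails, 86 mm thick and 79 mm tall, run between adjacent legs with their top edges flush with the underside of the top and their outer faces flush with the legs' outer faces.

B is an open-topped rectangular box: outside dimensions 395×311×370 mm, with a uniform wall and base thickness of 10 mm. The base is a full 395×311 slab on the floor; four walls sit on top of the base. The front and back walls (the −y and +y sides) span the full width; the two side walls fit between them.

The open box is on top of the table.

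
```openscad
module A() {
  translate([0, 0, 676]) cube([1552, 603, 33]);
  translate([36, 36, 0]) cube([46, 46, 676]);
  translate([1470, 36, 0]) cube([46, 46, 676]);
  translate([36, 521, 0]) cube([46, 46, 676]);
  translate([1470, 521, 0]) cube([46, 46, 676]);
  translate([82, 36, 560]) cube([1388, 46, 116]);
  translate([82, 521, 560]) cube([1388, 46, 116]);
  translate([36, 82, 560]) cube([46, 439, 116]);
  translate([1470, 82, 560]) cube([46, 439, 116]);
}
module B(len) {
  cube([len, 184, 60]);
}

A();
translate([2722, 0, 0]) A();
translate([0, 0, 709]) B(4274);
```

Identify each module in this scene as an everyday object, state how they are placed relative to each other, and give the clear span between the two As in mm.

Second table starts at x = 2722; first ends at x = 1552; clear span = 2722 − 1552 = 1170 mm.

A is a table. B is a beam. A beam spans the tops of two tables. The clear span between the two tables is 1170 mm.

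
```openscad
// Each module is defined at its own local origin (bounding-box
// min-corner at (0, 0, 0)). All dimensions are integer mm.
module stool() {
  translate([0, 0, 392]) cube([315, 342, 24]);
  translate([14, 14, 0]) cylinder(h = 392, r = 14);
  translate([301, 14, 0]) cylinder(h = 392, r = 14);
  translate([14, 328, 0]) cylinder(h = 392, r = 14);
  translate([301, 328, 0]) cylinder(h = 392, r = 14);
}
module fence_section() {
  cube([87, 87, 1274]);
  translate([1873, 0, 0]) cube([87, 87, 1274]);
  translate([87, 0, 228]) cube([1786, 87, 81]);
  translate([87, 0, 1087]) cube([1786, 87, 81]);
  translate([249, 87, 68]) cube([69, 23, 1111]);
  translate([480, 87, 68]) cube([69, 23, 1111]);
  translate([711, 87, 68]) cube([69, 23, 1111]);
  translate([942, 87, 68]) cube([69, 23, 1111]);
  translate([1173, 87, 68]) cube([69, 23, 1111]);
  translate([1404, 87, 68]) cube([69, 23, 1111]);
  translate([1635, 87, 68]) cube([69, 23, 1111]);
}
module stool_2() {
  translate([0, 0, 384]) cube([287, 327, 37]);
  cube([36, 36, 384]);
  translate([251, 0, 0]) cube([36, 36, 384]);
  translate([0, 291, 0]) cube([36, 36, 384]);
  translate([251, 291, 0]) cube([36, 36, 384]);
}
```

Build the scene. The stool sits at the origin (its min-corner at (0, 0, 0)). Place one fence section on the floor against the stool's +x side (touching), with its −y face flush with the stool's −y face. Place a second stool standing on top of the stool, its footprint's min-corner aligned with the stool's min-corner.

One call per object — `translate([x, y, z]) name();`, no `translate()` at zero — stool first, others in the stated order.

stool();
translate([315, 0, 0]) fence_section();
translate([0, 0, 416]) stool_2();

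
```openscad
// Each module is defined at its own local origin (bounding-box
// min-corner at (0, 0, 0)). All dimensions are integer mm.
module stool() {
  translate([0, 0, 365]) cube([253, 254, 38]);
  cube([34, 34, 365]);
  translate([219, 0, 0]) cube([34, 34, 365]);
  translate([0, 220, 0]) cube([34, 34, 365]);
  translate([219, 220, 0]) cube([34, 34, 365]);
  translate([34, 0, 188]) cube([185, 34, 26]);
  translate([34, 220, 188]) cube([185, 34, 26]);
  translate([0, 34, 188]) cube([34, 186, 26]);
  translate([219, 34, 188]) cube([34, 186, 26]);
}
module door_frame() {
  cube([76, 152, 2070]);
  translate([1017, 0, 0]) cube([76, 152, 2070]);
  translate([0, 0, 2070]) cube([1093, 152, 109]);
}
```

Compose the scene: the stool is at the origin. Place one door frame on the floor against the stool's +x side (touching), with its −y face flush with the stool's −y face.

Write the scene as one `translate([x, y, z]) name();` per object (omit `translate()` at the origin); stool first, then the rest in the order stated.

stool();
translate([253, 0, 0]) door_frame();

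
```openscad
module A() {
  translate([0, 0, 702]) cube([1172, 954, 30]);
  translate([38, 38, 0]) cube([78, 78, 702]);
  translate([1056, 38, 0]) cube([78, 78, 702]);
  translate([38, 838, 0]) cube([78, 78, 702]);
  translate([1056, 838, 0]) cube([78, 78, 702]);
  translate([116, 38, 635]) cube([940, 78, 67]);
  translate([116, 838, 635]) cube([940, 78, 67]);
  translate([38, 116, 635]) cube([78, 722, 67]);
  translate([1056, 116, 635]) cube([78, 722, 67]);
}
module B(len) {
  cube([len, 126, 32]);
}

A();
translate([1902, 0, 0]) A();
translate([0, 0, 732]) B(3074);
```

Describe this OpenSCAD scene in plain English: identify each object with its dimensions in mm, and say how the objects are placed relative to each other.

A is a rectangular dining table. The top is 1172×954×30 mm with its upper surface at z = 732 mm. It stands on four 78×78 mm square legs, each inset 38 mm from the nearest pair of top edges, running from the floor to the underside of the top. Four apron rails, 78 mm thick and 67 mm tall, run between adjacent legs with their top edges flush with the underside of the top and their outer faces flush with the legs' outer faces.

B is a rectangular beam 3074 mm long (x), 126 mm deep (y), 32 mm thick (z).

The beam spans the tops of two tables placed 730 mm apart, resting at z = 732 mm.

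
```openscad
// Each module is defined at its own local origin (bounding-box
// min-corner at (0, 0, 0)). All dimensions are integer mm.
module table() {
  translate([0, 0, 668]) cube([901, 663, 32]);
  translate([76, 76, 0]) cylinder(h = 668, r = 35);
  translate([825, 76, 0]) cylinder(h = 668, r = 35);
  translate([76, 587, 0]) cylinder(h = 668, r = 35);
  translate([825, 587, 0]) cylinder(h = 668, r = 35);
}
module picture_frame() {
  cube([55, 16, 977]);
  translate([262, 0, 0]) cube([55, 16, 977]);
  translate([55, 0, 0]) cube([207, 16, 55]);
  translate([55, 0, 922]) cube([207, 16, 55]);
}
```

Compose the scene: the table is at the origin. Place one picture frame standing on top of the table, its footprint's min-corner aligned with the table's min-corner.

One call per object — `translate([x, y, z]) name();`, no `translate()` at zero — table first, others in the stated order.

table();
translate([0, 0, 700]) picture_frame();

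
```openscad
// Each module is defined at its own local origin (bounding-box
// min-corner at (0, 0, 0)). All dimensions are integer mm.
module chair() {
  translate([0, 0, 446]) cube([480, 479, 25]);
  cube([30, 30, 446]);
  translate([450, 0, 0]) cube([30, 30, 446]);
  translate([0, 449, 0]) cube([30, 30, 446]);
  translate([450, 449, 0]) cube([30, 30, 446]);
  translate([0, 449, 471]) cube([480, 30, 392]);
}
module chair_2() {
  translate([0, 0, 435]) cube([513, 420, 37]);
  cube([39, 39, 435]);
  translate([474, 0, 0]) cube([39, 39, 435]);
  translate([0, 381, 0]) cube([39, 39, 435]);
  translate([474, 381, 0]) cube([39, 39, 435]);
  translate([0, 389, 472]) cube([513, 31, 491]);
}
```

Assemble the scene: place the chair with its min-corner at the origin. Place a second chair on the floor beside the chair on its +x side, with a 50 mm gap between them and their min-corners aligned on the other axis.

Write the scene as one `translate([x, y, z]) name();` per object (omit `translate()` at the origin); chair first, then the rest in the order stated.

chair();
translate([530, 0, 0]) chair_2();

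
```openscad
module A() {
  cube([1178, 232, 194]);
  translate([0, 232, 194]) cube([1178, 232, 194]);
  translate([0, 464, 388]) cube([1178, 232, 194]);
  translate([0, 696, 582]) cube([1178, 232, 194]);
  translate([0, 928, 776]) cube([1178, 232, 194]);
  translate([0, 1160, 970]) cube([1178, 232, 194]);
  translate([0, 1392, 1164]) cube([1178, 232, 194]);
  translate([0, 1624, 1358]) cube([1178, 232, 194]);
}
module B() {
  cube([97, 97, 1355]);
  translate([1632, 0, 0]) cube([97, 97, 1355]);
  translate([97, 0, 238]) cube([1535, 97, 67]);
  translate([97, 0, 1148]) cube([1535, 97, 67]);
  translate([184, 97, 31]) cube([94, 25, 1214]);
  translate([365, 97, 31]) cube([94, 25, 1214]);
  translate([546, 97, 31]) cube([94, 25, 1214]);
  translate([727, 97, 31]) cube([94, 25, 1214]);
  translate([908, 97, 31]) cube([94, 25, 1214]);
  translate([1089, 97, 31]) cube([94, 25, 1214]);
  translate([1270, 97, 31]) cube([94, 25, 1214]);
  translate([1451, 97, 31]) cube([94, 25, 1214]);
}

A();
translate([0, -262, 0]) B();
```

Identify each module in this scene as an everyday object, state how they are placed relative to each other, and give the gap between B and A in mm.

The fence section's nearest face is 140 mm from the staircase's −y face.

A is a staircase. B is a fence section. The fence section is on the floor beside the staircase on its −y side. The gap between the fence section and the staircase is 140 mm.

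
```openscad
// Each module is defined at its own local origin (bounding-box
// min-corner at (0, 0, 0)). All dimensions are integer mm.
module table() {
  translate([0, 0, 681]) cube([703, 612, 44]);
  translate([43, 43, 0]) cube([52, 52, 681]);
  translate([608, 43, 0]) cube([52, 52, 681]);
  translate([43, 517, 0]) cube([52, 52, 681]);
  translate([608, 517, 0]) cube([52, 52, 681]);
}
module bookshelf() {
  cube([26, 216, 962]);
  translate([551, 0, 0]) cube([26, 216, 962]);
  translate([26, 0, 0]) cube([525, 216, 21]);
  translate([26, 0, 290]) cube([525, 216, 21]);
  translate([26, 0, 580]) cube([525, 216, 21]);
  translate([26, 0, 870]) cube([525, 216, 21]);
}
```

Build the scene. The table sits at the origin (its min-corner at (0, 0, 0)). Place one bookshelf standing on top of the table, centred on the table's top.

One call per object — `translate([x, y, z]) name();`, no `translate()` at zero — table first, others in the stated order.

table();
translate([63, 198, 725]) bookshelf();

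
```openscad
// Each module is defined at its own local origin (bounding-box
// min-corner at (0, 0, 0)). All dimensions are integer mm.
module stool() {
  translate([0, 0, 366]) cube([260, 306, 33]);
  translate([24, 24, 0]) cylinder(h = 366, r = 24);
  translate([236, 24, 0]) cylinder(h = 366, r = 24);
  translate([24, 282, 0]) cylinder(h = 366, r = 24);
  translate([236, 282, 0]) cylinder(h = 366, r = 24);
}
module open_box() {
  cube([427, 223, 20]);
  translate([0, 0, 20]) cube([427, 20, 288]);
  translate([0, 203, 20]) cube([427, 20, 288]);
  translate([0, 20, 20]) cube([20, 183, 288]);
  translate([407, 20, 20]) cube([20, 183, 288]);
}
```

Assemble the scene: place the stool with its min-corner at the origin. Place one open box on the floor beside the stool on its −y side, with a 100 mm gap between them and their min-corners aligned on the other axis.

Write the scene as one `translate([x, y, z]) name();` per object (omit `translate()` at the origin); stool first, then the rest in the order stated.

stool();
translate([0, -323, 0]) open_box();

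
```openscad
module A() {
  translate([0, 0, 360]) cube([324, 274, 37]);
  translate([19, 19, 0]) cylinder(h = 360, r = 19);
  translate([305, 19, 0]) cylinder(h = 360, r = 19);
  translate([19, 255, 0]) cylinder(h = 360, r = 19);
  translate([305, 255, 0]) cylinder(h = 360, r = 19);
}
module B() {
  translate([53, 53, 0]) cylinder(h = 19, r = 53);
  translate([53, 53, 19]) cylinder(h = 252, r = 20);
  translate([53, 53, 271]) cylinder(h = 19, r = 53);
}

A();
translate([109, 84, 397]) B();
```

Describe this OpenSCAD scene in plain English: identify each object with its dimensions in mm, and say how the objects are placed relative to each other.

A is a simple wooden stool: a rectangular seat 324 mm (x) by 274 mm (y), 37 mm thick, top face at z = 397 mm, on four round legs, each 38 mm in diameter. The legs rest on z = 0, each leg's axis is inset half a diameter from the nearest pair of seat edges (so the leg's bounding box is flush with the corner).

B is a spool: two coaxial disc flanges of radius 53 mm and thickness 19 mm, joined by a core cylinder of radius 20 mm and height 252 mm. The lower flange rests on z = 0 and the three cylinders share a vertical axis.

The spool is on top of the stool, centred.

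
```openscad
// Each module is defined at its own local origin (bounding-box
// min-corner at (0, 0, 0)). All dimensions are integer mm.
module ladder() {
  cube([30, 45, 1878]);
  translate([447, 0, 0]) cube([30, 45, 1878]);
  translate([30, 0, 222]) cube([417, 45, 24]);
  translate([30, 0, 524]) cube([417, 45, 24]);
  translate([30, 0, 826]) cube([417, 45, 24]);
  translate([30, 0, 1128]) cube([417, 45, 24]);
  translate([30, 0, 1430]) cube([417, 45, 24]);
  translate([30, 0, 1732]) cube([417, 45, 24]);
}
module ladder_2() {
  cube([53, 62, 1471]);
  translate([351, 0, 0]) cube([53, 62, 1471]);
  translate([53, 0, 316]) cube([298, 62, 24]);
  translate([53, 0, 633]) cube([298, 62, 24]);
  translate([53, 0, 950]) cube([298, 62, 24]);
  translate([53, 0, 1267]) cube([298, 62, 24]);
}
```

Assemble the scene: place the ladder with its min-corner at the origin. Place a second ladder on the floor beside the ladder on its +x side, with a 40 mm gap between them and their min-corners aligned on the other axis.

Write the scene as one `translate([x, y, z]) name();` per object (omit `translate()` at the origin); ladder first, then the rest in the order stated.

ladder();
translate([517, 0, 0]) ladder_2();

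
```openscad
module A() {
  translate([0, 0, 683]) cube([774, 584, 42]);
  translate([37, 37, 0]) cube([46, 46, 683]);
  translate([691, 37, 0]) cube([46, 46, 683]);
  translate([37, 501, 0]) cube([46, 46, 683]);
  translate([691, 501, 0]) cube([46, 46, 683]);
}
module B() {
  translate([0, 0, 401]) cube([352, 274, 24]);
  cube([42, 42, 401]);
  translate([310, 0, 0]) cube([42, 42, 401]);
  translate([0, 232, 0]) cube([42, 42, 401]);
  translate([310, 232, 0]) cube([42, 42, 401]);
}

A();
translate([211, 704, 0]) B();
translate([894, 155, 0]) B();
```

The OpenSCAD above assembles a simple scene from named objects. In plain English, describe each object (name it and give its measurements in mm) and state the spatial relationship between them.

A is a table: top 774 mm (x) × 584 mm (y), 42 mm thick, upper face at z = 725 mm, on four 46×46 mm square legs, each inset 37 mm from the nearest pair of top edges, running from z = 0 to the bottom of the top.

B is a four-legged stool. The seat is a 352×274×24 mm slab whose top surface is at z = 425 mm; four square legs, each 42×42 mm in cross-section, run from the floor (z = 0) to the underside of the seat, each flush with a corner of the seat.

Two stools sit around the table at the +y, +x sides.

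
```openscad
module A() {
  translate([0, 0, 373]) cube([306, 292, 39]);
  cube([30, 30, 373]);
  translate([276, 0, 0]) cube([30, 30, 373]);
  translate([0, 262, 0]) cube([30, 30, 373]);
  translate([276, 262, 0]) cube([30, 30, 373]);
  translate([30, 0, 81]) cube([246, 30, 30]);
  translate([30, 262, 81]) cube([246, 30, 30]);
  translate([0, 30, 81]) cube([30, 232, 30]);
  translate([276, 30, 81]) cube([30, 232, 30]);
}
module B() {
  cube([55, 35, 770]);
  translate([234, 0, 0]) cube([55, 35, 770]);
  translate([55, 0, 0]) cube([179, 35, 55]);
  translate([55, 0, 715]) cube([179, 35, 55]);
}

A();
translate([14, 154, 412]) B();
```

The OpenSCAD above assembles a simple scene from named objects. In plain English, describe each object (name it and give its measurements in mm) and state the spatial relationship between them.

A is a four-legged stool. The seat is a 306×292×39 mm slab whose top surface is at z = 412 mm; four square legs, each 30×30 mm in cross-section, run from the floor (z = 0) to the underside of the seat, each flush with a corner of the seat. Four stretchers, 30 mm wide and 30 mm tall, connect adjacent legs with their undersides at z = 81 mm, each running between the inner faces of the legs it joins and aligned with the legs' outer faces on the other axis.

B is a rectangular picture frame lying in the x–z plane (depth along y). The opening is 179 mm wide (x) by 660 mm tall (z), surrounded by a border 55 mm wide on all four sides. The frame is 35 mm deep and is made of two full-height vertical stiles with two horizontal rails fitted between them.

The picture frame is on top of the stool.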